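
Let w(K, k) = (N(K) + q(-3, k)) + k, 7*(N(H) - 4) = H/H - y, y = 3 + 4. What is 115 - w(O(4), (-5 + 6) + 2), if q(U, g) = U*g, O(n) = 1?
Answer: 825/7 ≈ 117.86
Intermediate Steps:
y = 7
N(H) = 22/7 (N(H) = 4 + (H/H - 1*7)/7 = 4 + (1 - 7)/7 = 4 + (1/7)*(-6) = 4 - 6/7 = 22/7)
w(K, k) = 22/7 - 2*k (w(K, k) = (22/7 - 3*k) + k = 22/7 - 2*k)
115 - w(O(4), (-5 + 6) + 2) = 115 - (22/7 - 2*((-5 + 6) + 2)) = 115 - (22/7 - 2*(1 + 2)) = 115 - (22/7 - 2*3) = 115 - (22/7 - 6) = 115 - 1*(-20/7) = 115 + 20/7 = 825/7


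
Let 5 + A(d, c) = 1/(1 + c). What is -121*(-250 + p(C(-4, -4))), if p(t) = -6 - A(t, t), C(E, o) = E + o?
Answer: 212476/7 ≈ 30354.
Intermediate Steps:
A(d, c) = -5 + 1/(1 + c)
p(t) = -6 - (-4 - 5*t)/(1 + t)
-121*(-250 + p(C(-4, -4))) = -121*(-250 + (-2 - (-4 - 4))/(1 + (-4 - 4))) = -121*(-250 + (-2 - 1*(-8))/(1 - 8)) = -121*(-250 + (-2 + 8)/(-7)) = -121*(-250 - 1/7*6) = -121*(-250 - 6/7) = -121*(-1756/7) = 212476/7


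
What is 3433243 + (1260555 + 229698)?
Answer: 4923496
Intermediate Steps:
3433243 + (1260555 + 229698) = 3433243 + 1490253 = 4923496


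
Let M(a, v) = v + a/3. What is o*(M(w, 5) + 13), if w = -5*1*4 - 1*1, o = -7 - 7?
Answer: -154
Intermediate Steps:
o = -14
w = -21 (w = -5*4 - 1 = -20 - 1 = -21)
M(a, v) = v + a/3 (M(a, v) = v + a*(⅓) = v + a/3)
o*(M(w, 5) + 13) = -14*((5 + (⅓)*(-21)) + 13) = -14*((5 - 7) + 13) = -14*(-2 + 13) = -14*11 = -154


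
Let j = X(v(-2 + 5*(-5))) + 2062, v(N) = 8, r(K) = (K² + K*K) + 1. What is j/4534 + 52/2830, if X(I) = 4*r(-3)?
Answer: 1571577/3207805 ≈ 0.48992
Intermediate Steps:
r(K) = 1 + 2*K² (r(K) = (K² + K²) + 1 = 2*K² + 1 = 1 + 2*K²)
X(I) = 76 (X(I) = 4*(1 + 2*(-3)²) = 4*(1 + 2*9) = 4*(1 + 18) = 4*19 = 76)
j = 2138 (j = 76 + 2062 = 2138)
j/4534 + 52/2830 = 2138/4534 + 52/2830 = 2138*(1/4534) + 52*(1/2830) = 1069/2267 + 26/1415 = 1571577/3207805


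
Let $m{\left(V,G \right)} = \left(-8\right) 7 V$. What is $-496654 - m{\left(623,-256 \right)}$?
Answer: $-461766$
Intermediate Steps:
$m{\left(V,G \right)} = - 56 V$
$-496654 - m{\left(623,-256 \right)} = -496654 - \left(-56\right) 623 = -496654 - -34888 = -496654 + 34888 = -461766$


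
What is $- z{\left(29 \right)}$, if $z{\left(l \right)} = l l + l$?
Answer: $-870$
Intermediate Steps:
$z{\left(l \right)} = l + l^{2}$ ($z{\left(l \right)} = l^{2} + l = l + l^{2}$)
$- z{\left(29 \right)} = - 29 \left(1 + 29\right) = - 29 \cdot 30 = \left(-1\right) 870 = -870$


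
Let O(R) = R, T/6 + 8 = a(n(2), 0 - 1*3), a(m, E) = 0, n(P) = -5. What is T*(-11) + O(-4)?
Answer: 524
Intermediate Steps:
T = -48 (T = -48 + 6*0 = -48 + 0 = -48)
T*(-11) + O(-4) = -48*(-11) - 4 = 528 - 4 = 524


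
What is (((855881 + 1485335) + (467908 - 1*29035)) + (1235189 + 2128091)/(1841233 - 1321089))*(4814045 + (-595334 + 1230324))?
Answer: 492473558218516710/32509 ≈ 1.5149e+13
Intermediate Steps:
(((855881 + 1485335) + (467908 - 1*29035)) + (1235189 + 2128091)/(1841233 - 1321089))*(4814045 + (-595334 + 1230324)) = ((2341216 + (467908 - 29035)) + 3363280/520144)*(4814045 + 634990) = ((2341216 + 438873) + 3363280*(1/520144))*5449035 = (2780089 + 210205/32509)*5449035 = (90378123506/32509)*5449035 = 492473558218516710/32509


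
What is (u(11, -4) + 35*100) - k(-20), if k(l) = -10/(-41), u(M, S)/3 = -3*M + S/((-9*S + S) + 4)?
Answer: 418252/123 ≈ 3400.4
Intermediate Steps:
u(M, S) = -9*M + 3*S/(4 - 8*S) (u(M, S) = 3*(-3*M + S/((-9*S + S) + 4)) = 3*(-3*M + S/(-8*S + 4)) = 3*(-3*M + S/(4 - 8*S)) = -9*M + 3*S/(4 - 8*S))
k(l) = 10/41 (k(l) = -10*(-1/41) = 10/41)
(u(11, -4) + 35*100) - k(-20) = (3*(-1*(-4) + 12*11 - 24*11*(-4))/(4*(-1 + 2*(-4))) + 35*100) - 1*10/41 = (3*(4 + 132 + 1056)/(4*(-1 - 8)) + 3500) - 10/41 = ((3/4)*1192/(-9) + 3500) - 10/41 = ((3/4)*(-1/9)*1192 + 3500) - 10/41 = (-298/3 + 3500) - 10/41 = 10202/3 - 10/41 = 418252/123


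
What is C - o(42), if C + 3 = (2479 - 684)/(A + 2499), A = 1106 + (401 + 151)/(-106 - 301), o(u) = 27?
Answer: -43269925/1466683 ≈ -29.502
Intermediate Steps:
A = 449590/407 (A = 1106 + 552/(-407) = 1106 + 552*(-1/407) = 1106 - 552/407 = 449590/407 ≈ 1104.6)
C = -3669484/1466683 (C = -3 + (2479 - 684)/(449590/407 + 2499) = -3 + 1795/(1466683/407) = -3 + 1795*(407/1466683) = -3 + 730565/1466683 = -3669484/1466683 ≈ -2.5019)
C - o(42) = -3669484/1466683 - 1*27 = -3669484/1466683 - 27 = -43269925/1466683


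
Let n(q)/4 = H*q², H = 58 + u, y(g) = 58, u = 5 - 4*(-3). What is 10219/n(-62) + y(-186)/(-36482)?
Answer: 5274551/725362800 ≈ 0.0072716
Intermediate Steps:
u = 17 (u = 5 + 12 = 17)
H = 75 (H = 58 + 17 = 75)
n(q) = 300*q² (n(q) = 4*(75*q²) = 300*q²)
10219/n(-62) + y(-186)/(-36482) = 10219/((300*(-62)²)) + 58/(-36482) = 10219/((300*3844)) + 58*(-1/36482) = 10219/1153200 - 1/629 = 5274551/725362800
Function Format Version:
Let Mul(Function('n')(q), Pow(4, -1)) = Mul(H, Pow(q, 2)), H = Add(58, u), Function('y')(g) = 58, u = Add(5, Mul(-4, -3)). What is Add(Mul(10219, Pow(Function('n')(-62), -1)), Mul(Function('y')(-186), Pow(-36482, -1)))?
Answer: Rational(5274551, 725362800) ≈ 0.0072716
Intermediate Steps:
u = 17 (u = Add(5, 12) = 17)
H = 75 (H = Add(58, 17) = 75)
Function('n')(q) = Mul(300, Pow(q, 2)) (Function('n')(q) = Mul(4, Mul(75, Pow(q, 2))) = Mul(300, Pow(q, 2)))
Add(Mul(10219, Pow(Function('n')(-62), -1)), Mul(Function('y')(-186), Pow(-36482, -1))) = Add(Mul(10219, Pow(Mul(300, Pow(-62, 2)), -1)), Mul(58, Pow(-36482, -1))) = Add(Mul(10219, Pow(Mul(300, 3844), -1)), Mul(58, Rational(-1, 36482))) = Add(Mul(10219, Pow(1153200, -1)), Rational(-1, 629)) = Add(Mul(10219, Rational(1, 1153200)), Rational(-1, 629)) = Add(Rational(10219, 1153200), Rational(-1, 629)) = Rational(5274551, 725362800)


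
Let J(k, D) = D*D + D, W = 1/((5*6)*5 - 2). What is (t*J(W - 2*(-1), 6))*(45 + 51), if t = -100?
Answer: -403200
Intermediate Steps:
W = 1/148 (W = 1/(30*5 - 2) = 1/(150 - 2) = 1/148 ≈ 0.0067568)
J(k, D) = D + D**2 (J(k, D) = D**2 + D = D + D**2)
(t*J(W - 2*(-1), 6))*(45 + 51) = (-600*(1 + 6))*(45 + 51) = -600*7*96 = -100*42*96 = -4200*96 = -403200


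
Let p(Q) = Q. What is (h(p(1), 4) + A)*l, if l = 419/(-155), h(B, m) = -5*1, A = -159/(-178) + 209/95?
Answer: 711043/137950 ≈ 5.1544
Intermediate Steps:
A = 2753/890 (A = -159*(-1/178) + 209*(1/95) = 159/178 + 11/5 = 2753/890 ≈ 3.0933)
h(B, m) = -5
l = -419/155 (l = 419*(-1/155) = -419/155 ≈ -2.7032)
(h(p(1), 4) + A)*l = (-5 + 2753/890)*(-419/155) = -1697/890*(-419/155) = 711043/137950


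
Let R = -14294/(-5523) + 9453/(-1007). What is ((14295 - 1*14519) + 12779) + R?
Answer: 9969834142/794523 ≈ 12548.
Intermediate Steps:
R = -5402123/794523 (R = -14294*(-1/5523) + 9453*(-1/1007) = 2042/789 - 9453/1007 = -5402123/794523 ≈ -6.7992)
((14295 - 1*14519) + 12779) + R = ((14295 - 1*14519) + 12779) - 5402123/794523 = ((14295 - 14519) + 12779) - 5402123/794523 = (-224 + 12779) - 5402123/794523 = 12555 - 5402123/794523 = 9969834142/794523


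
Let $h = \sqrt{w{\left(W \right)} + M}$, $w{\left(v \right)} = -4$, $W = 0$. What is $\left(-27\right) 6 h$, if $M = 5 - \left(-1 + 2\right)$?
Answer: $0$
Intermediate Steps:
$M = 4$ ($M = 5 - 1 = 4$)
$h = 0$ ($h = \sqrt{-4 + 4} = \sqrt{0} = 0$)
$\left(-27\right) 6 h = \left(-27\right) 6 \cdot 0 = \left(-162\right) 0 = 0$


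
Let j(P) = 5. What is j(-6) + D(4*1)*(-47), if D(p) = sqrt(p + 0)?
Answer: -89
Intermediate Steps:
D(p) = sqrt(p)
j(-6) + D(4*1)*(-47) = 5 + sqrt(4*1)*(-47) = 5 + sqrt(4)*(-47) = 5 + 2*(-47) = 5 - 94 = -89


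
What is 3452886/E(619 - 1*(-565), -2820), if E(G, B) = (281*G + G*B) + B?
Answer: -1726443/1504498 ≈ -1.1475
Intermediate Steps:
E(G, B) = B + 281*G + B*G (E(G, B) = (281*G + B*G) + B = B + 281*G + B*G)
3452886/E(619 - 1*(-565), -2820) = 3452886/(-2820 + 281*(619 - 1*(-565)) - 2820*(619 - 1*(-565))) = 3452886/(-2820 + 281*(619 + 565) - 2820*(619 + 565)) = 3452886/(-2820 + 281*1184 - 2820*1184) = 3452886/(-2820 + 332704 - 3338880) = 3452886/(-3008996) = 3452886*(-1/3008996) = -1726443/1504498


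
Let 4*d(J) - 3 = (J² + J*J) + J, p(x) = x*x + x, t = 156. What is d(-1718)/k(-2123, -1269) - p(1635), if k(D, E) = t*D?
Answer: -1181177345351/441584 ≈ -2.6749e+6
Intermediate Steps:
p(x) = x + x² (p(x) = x² + x = x + x²)
d(J) = ¾ + J²/2 + J/4 (d(J) = ¾ + ((J² + J*J) + J)/4 = ¾ + ((J² + J²) + J)/4 = ¾ + (2*J² + J)/4 = ¾ + (J + 2*J²)/4 = ¾ + (J²/2 + J/4) = ¾ + J²/2 + J/4)
k(D, E) = 156*D
d(-1718)/k(-2123, -1269) - p(1635) = (¾ + (½)*(-1718)² + (¼)*(-1718))/((156*(-2123))) - 1635*(1 + 1635) = (¾ + (½)*2951524 - 859/2)/(-331188) - 1635*1636 = (¾ + 1475762 - 859/2)*(-1/331188) - 1*2674860 = (5901333/4)*(-1/331188) - 2674860 = -1967111/441584 - 2674860 = -1181177345351/441584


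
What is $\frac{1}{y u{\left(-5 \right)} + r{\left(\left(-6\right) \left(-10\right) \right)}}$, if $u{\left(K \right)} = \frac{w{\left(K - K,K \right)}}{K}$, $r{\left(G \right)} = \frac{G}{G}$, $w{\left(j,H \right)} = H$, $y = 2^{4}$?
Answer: $\frac{1}{17} \approx 0.058824$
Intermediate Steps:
$y = 16$
$r{\left(G \right)} = 1$
$u{\left(K \right)} = 1$ ($u{\left(K \right)} = \frac{K}{K} = 1$)
$\frac{1}{y u{\left(-5 \right)} + r{\left(\left(-6\right) \left(-10\right) \right)}} = \frac{1}{16 \cdot 1 + 1} = \frac{1}{16 + 1} = \frac{1}{17}$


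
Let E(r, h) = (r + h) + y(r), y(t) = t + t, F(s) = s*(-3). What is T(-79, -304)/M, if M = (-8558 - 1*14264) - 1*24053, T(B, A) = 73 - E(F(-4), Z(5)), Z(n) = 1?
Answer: -12/15625 ≈ -0.00076800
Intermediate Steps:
F(s) = -3*s
y(t) = 2*t
E(r, h) = h + 3*r (E(r, h) = (r + h) + 2*r = (h + r) + 2*r = h + 3*r)
T(B, A) = 36 (T(B, A) = 73 - (1 + 3*(-3*(-4))) = 73 - (1 + 3*12) = 73 - (1 + 36) = 73 - 1*37 = 73 - 37 = 36)
M = -46875 (M = (-8558 - 14264) - 24053 = -22822 - 24053 = -46875)
T(-79, -304)/M = 36/(-46875) = 36*(-1/46875) = -12/15625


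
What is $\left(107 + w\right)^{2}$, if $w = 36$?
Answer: $20449$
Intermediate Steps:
$\left(107 + w\right)^{2} = \left(107 + 36\right)^{2} = 143^{2} = 20449$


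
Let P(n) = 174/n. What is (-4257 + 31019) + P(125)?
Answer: 3345424/125 ≈ 26763.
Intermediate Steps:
(-4257 + 31019) + P(125) = (-4257 + 31019) + 174/125 = 26762 + 174*(1/125) = 26762 + 174/125 = 3345424/125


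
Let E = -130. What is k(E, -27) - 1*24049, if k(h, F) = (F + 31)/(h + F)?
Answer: -3775697/157 ≈ -24049.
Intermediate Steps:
k(h, F) = (31 + F)/(F + h)
k(E, -27) - 1*24049 = (31 - 27)/(-27 - 130) - 1*24049 = 4/(-157) - 24049 = -1/157*4 - 24049 = -4/157 - 24049 = -3775697/157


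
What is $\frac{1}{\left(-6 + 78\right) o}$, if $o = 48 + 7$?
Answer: $\frac{1}{3960} \approx 0.00025253$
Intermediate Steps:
$o = 55$
$\frac{1}{\left(-6 + 78\right) o} = \frac{1}{\left(-6 + 78\right) 55} = \frac{1}{72 \cdot 55} = \frac{1}{3960}$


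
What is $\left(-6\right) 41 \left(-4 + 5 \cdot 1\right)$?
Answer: $-246$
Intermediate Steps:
$\left(-6\right) 41 \left(-4 + 5 \cdot 1\right) = - 246 \left(-4 + 5\right) = \left(-246\right) 1 = -246$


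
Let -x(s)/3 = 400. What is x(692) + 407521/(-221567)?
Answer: -266287921/221567 ≈ -1201.8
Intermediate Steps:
x(s) = -1200 (x(s) = -3*400 = -1200)
x(692) + 407521/(-221567) = -1200 + 407521/(-221567) = -1200 + 407521*(-1/221567) = -1200 - 407521/221567 = -266287921/221567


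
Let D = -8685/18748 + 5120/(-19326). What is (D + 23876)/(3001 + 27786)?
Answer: 4325290179389/5577432154188 ≈ 0.77550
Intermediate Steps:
D = -131918035/181161924 (D = -8685*1/18748 + 5120*(-1/19326) = -8685/18748 - 2560/9663 = -131918035/181161924 ≈ -0.72818)
(D + 23876)/(3001 + 27786) = (-131918035/181161924 + 23876)/(3001 + 27786) = (4325290179389/181161924)/30787 = (4325290179389/181161924)*(1/30787) = 4325290179389/5577432154188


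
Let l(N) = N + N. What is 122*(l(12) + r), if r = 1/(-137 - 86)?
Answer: 652822/223 ≈ 2927.5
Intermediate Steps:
l(N) = 2*N
r = -1/223 (r = 1/(-223) = -1/223 ≈ -0.0044843)
122*(l(12) + r) = 122*(2*12 - 1/223) = 122*(24 - 1/223) = 122*(5351/223) = 652822/223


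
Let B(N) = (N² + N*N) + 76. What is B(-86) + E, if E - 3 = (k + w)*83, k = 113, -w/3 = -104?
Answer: 50146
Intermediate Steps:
w = 312 (w = -3*(-104) = 312)
B(N) = 76 + 2*N² (B(N) = (N² + N²) + 76 = 2*N² + 76 = 76 + 2*N²)
E = 35278 (E = 3 + (113 + 312)*83 = 3 + 425*83 = 3 + 35275 = 35278)
B(-86) + E = (76 + 2*(-86)²) + 35278 = (76 + 2*7396) + 35278 = (76 + 14792) + 35278 = 14868 + 35278 = 50146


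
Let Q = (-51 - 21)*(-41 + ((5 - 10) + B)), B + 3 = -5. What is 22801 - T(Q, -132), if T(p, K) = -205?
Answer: 23006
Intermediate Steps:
B = -8 (B = -3 - 5 = -8)
Q = 3888 (Q = (-51 - 21)*(-41 + ((5 - 10) - 8)) = -72*(-41 + (-5 - 8)) = -72*(-41 - 13) = -72*(-54) = 3888)
22801 - T(Q, -132) = 22801 - 1*(-205) = 22801 + 205 = 23006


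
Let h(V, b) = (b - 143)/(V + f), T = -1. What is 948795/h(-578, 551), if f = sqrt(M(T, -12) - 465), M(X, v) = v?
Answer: -5376505/4 + 948795*I*sqrt(53)/136 ≈ -1.3441e+6 + 50789.0*I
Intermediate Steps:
f = 3*I*sqrt(53) (f = sqrt(-12 - 465) = sqrt(-477) = 3*I*sqrt(53) ≈ 21.84*I)
h(V, b) = (-143 + b)/(V + 3*I*sqrt(53)) (h(V, b) = (b - 143)/(V + 3*I*sqrt(53)) = (-143 + b)/(V + 3*I*sqrt(53)))
948795/h(-578, 551) = 948795/(((-143 + 551)/(-578 + 3*I*sqrt(53)))) = 948795/((408/(-578 + 3*I*sqrt(53)))) = 948795*(-17/12 + I*sqrt(53)/136) = -5376505/4 + 948795*I*sqrt(53)/136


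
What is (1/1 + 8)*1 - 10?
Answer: -1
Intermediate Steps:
(1/1 + 8)*1 - 10 = (1 + 8)*1 - 10 = 9*1 - 10 = 9 - 10 = -1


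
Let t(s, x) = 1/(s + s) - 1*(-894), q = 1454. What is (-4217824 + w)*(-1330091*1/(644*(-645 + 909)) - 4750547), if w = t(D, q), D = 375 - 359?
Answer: 676946924634676117/33792 ≈ 2.0033e+13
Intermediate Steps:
D = 16
t(s, x) = 894 + 1/(2*s) (t(s, x) = 1/(2*s) + 894 = 894 + 1/(2*s))
w = 28609/32 (w = 894 + (½)/16 = 894 + (½)*(1/16) = 894 + 1/32 = 28609/32 ≈ 894.03)
(-4217824 + w)*(-1330091*1/(644*(-645 + 909)) - 4750547) = (-4217824 + 28609/32)*(-1330091*1/(644*(-645 + 909)) - 4750547) = -134941759*(-1330091/(264*644) - 4750547)/32 = -134941759*(-1330091/170016 - 4750547)/32 = -134941759*(-1330091*1/170016 - 4750547)/32 = -134941759*(-190013/24288 - 4750547)/32 = -134941759/32*(-115381475549/24288) = 676946924634676117/33792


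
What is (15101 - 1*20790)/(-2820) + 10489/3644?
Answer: 3144356/642255 ≈ 4.8958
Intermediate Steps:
(15101 - 1*20790)/(-2820) + 10489/3644 = (15101 - 20790)*(-1/2820) + 10489*(1/3644) = -5689*(-1/2820) + 10489/3644 = 5689/2820 + 10489/3644 = 3144356/642255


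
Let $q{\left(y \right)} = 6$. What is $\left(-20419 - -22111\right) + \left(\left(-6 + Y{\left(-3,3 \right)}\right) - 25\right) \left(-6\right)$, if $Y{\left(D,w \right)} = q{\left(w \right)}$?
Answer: $1842$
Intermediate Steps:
$Y{\left(D,w \right)} = 6$
$\left(-20419 - -22111\right) + \left(\left(-6 + Y{\left(-3,3 \right)}\right) - 25\right) \left(-6\right) = \left(-20419 - -22111\right) + \left(\left(-6 + 6\right) - 25\right) \left(-6\right) = \left(-20419 + 22111\right) + \left(0 - 25\right) \left(-6\right) = 1692 - -150 = 1692 + 150 = 1842$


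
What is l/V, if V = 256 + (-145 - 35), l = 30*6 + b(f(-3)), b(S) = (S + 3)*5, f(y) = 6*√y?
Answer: 195/76 + 15*I*√3/38 ≈ 2.5658 + 0.6837*I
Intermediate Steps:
b(S) = 15 + 5*S (b(S) = (3 + S)*5 = 15 + 5*S)
l = 195 + 30*I*√3 (l = 30*6 + (15 + 5*(6*√(-3))) = 180 + (15 + 5*(6*(I*√3))) = 180 + (15 + 5*(6*I*√3)) = 180 + (15 + 30*I*√3) = 195 + 30*I*√3 ≈ 195.0 + 51.962*I)
V = 76 (V = 256 - 180 = 76)
l/V = (195 + 30*I*√3)/76 = (195 + 30*I*√3)*(1/76) = 195/76 + 15*I*√3/38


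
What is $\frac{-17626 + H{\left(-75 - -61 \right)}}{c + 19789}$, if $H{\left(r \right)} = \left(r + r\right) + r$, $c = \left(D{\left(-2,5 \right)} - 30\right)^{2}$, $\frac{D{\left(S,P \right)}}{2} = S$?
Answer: $- \frac{17668}{20945} \approx -0.84354$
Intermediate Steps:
$D{\left(S,P \right)} = 2 S$
$c = 1156$ ($c = \left(2 \left(-2\right) - 30\right)^{2} = \left(-4 - 30\right)^{2} = \left(-34\right)^{2} = 1156$)
$H{\left(r \right)} = 3 r$ ($H{\left(r \right)} = 2 r + r = 3 r$)
$\frac{-17626 + H{\left(-75 - -61 \right)}}{c + 19789} = \frac{-17626 + 3 \left(-75 - -61\right)}{1156 + 19789} = \frac{-17626 + 3 \left(-75 + 61\right)}{20945} = \left(-17626 + 3 \left(-14\right)\right) \frac{1}{20945} = \left(-17626 - 42\right) \frac{1}{20945} = \left(-17668\right) \frac{1}{20945} = - \frac{17668}{20945}$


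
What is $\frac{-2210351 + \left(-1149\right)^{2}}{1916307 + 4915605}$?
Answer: $- \frac{445075}{3415956} \approx -0.13029$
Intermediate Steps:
$\frac{-2210351 + \left(-1149\right)^{2}}{1916307 + 4915605} = \frac{-2210351 + 1320201}{6831912} = \left(-890150\right) \frac{1}{6831912} = - \frac{445075}{3415956}$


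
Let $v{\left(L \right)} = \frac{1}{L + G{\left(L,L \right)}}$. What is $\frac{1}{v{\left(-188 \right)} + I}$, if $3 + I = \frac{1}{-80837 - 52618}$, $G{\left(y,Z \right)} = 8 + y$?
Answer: $- \frac{49111440}{147468143} \approx -0.33303$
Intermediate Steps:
$I = - \frac{400366}{133455}$ ($I = -3 + \frac{1}{-80837 - 52618} = -3 + \frac{1}{-133455} = -3 - \frac{1}{133455} = - \frac{400366}{133455} \approx -3.0$)
$v{\left(L \right)} = \frac{1}{8 + 2 L}$ ($v{\left(L \right)} = \frac{1}{L + \left(8 + L\right)} = \frac{1}{8 + 2 L}$)
$\frac{1}{v{\left(-188 \right)} + I} = \frac{1}{\frac{1}{2 \left(4 - 188\right)} - \frac{400366}{133455}} = \frac{1}{\frac{1}{2 \left(-184\right)} - \frac{400366}{133455}} = \frac{1}{\frac{1}{2} \left(- \frac{1}{184}\right) - \frac{400366}{133455}} = \frac{1}{- \frac{1}{368} - \frac{400366}{133455}} = \frac{1}{- \frac{147468143}{49111440}} = - \frac{49111440}{147468143}$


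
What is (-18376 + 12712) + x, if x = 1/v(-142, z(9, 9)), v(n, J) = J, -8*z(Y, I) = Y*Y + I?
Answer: -254884/45 ≈ -5664.1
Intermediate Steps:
z(Y, I) = -I/8 - Y²/8 (z(Y, I) = -(Y*Y + I)/8 = -(Y² + I)/8 = -(I + Y²)/8 = -I/8 - Y²/8)
x = -4/45 (x = 1/(-⅛*9 - ⅛*9²) = 1/(-9/8 - ⅛*81) = 1/(-9/8 - 81/8) = 1/(-45/4) = -4/45 ≈ -0.088889)
(-18376 + 12712) + x = (-18376 + 12712) - 4/45 = -5664 - 4/45 = -254884/45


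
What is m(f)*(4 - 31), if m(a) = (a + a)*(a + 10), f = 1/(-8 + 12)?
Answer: -1107/8 ≈ -138.38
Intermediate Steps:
f = ¼ (f = 1/4 = ¼ ≈ 0.25000)
m(a) = 2*a*(10 + a) (m(a) = (2*a)*(10 + a) = 2*a*(10 + a))
m(f)*(4 - 31) = (2*(¼)*(10 + ¼))*(4 - 31) = (2*(¼)*(41/4))*(-27) = (41/8)*(-27) = -1107/8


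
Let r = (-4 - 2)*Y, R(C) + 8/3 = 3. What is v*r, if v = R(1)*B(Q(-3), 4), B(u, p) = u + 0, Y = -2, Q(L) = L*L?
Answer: 36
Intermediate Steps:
Q(L) = L²
R(C) = ⅓ (R(C) = -8/3 + 3 = ⅓)
B(u, p) = u
r = 12 (r = (-4 - 2)*(-2) = -6*(-2) = 12)
v = 3 (v = (⅓)*(-3)² = (⅓)*9 = 3)
v*r = 3*12 = 36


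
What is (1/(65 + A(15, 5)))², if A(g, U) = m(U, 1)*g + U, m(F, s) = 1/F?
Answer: 1/5329 ≈ 0.00018765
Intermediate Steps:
m(F, s) = 1/F
A(g, U) = U + g/U (A(g, U) = g/U + U = U + g/U)
(1/(65 + A(15, 5)))² = (1/(65 + (5 + 15/5)))² = (1/(65 + (5 + 15*(⅕))))² = (1/(65 + (5 + 3)))² = (1/(65 + 8))² = (1/73)² = 1/5329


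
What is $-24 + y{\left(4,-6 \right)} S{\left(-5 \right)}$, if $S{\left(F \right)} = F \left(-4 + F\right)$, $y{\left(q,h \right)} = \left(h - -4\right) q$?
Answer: $-384$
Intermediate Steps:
$y{\left(q,h \right)} = q \left(4 + h\right)$ ($y{\left(q,h \right)} = \left(h + 4\right) q = \left(4 + h\right) q = q \left(4 + h\right)$)
$-24 + y{\left(4,-6 \right)} S{\left(-5 \right)} = -24 + 4 \left(4 - 6\right) \left(- 5 \left(-4 - 5\right)\right) = -24 + 4 \left(-2\right) \left(\left(-5\right) \left(-9\right)\right) = -24 - 360 = -384$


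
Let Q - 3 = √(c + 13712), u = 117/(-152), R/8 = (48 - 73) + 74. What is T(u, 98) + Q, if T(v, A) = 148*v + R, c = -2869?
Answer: 10681/38 + √10843 ≈ 385.21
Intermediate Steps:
R = 392 (R = 8*((48 - 73) + 74) = 8*(-25 + 74) = 8*49 = 392)
u = -117/152 (u = 117*(-1/152) = -117/152 ≈ -0.76974)
Q = 3 + √10843 (Q = 3 + √(-2869 + 13712) = 3 + √10843 ≈ 107.13)
T(v, A) = 392 + 148*v (T(v, A) = 148*v + 392 = 392 + 148*v)
T(u, 98) + Q = (392 + 148*(-117/152)) + (3 + √10843) = (392 - 4329/38) + (3 + √10843) = 10567/38 + (3 + √10843) = 10681/38 + √10843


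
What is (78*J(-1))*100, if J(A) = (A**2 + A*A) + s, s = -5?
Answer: -23400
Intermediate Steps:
J(A) = -5 + 2*A**2 (J(A) = (A**2 + A*A) - 5 = (A**2 + A**2) - 5 = 2*A**2 - 5 = -5 + 2*A**2)
(78*J(-1))*100 = (78*(-5 + 2*(-1)**2))*100 = (78*(-5 + 2*1))*100 = (78*(-5 + 2))*100 = (78*(-3))*100 = -234*100 = -23400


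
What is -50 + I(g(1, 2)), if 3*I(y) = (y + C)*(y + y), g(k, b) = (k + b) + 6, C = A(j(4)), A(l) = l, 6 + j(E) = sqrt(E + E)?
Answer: -32 + 12*sqrt(2) ≈ -15.029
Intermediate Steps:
j(E) = -6 + sqrt(2)*sqrt(E) (j(E) = -6 + sqrt(E + E) = -6 + sqrt(2*E) = -6 + sqrt(2)*sqrt(E))
C = -6 + 2*sqrt(2) (C = -6 + sqrt(2)*sqrt(4) = -6 + sqrt(2)*2 = -6 + 2*sqrt(2) ≈ -3.1716)
g(k, b) = 6 + b + k (g(k, b) = (b + k) + 6 = 6 + b + k)
I(y) = 2*y*(-6 + y + 2*sqrt(2))/3 (I(y) = ((y + (-6 + 2*sqrt(2)))*(y + y))/3 = ((-6 + y + 2*sqrt(2))*(2*y))/3 = (2*y*(-6 + y + 2*sqrt(2)))/3 = 2*y*(-6 + y + 2*sqrt(2))/3)
-50 + I(g(1, 2)) = -50 + 2*(6 + 2 + 1)*(-6 + (6 + 2 + 1) + 2*sqrt(2))/3 = -50 + (2/3)*9*(-6 + 9 + 2*sqrt(2)) = -50 + (2/3)*9*(3 + 2*sqrt(2)) = -50 + (18 + 12*sqrt(2)) = -32 + 12*sqrt(2)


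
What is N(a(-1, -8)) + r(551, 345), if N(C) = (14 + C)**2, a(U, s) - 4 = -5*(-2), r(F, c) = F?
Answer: 1335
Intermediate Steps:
a(U, s) = 14 (a(U, s) = 4 - 5*(-2) = 4 + 10 = 14)
N(a(-1, -8)) + r(551, 345) = (14 + 14)**2 + 551 = 28**2 + 551 = 784 + 551 = 1335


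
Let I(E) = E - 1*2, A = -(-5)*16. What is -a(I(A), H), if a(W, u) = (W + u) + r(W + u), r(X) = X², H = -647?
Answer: -323192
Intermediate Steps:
A = 80 (A = -1*(-80) = 80)
I(E) = -2 + E (I(E) = E - 2 = -2 + E)
a(W, u) = W + u + (W + u)² (a(W, u) = (W + u) + (W + u)² = W + u + (W + u)²)
-a(I(A), H) = -((-2 + 80) - 647 + ((-2 + 80) - 647)²) = -(78 - 647 + (78 - 647)²) = -(78 - 647 + (-569)²) = -(78 - 647 + 323761) = -1*323192 = -323192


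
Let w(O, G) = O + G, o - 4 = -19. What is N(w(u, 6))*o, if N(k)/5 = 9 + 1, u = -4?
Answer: -750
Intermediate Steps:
o = -15 (o = 4 - 19 = -15)
w(O, G) = G + O
N(k) = 50 (N(k) = 5*(9 + 1) = 5*10 = 50)
N(w(u, 6))*o = 50*(-15) = -750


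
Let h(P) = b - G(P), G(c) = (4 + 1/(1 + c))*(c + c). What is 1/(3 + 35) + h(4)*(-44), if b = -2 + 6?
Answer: 247461/190 ≈ 1302.4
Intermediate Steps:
G(c) = 2*c*(4 + 1/(1 + c)) (G(c) = (4 + 1/(1 + c))*(2*c) = 2*c*(4 + 1/(1 + c)))
b = 4
h(P) = 4 - 2*P*(5 + 4*P)/(1 + P)
1/(3 + 35) + h(4)*(-44) = 1/(3 + 35) + (2*(2 - 4*4**2 - 3*4)/(1 + 4))*(-44) = 1/38 + (2*(2 - 4*16 - 12)/5)*(-44) = 1/38 + (2*(1/5)*(2 - 64 - 12))*(-44) = 1/38 + (2*(1/5)*(-74))*(-44) = 1/38 - 148/5*(-44) = 1/38 + 6512/5 = 247461/190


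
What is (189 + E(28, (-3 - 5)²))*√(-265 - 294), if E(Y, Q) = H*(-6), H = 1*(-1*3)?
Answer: 207*I*√559 ≈ 4894.1*I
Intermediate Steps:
H = -3 (H = 1*(-3) = -3)
E(Y, Q) = 18 (E(Y, Q) = -3*(-6) = 18)
(189 + E(28, (-3 - 5)²))*√(-265 - 294) = (189 + 18)*√(-265 - 294) = 207*√(-559) = 207*(I*√559) = 207*I*√559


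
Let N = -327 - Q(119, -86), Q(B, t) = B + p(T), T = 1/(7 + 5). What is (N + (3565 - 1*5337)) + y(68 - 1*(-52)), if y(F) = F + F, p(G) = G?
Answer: -23737/12 ≈ -1978.1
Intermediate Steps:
T = 1/12 ≈ 0.083333
y(F) = 2*F
Q(B, t) = 1/12 + B (Q(B, t) = B + 1/12 = 1/12 + B)
N = -5353/12 (N = -327 - (1/12 + 119) = -327 - 1*1429/12 = -327 - 1429/12 = -5353/12 ≈ -446.08)
(N + (3565 - 1*5337)) + y(68 - 1*(-52)) = (-5353/12 + (3565 - 1*5337)) + 2*(68 - 1*(-52)) = (-5353/12 + (3565 - 5337)) + 2*(68 + 52) = (-5353/12 - 1772) + 2*120 = -26617/12 + 240 = -23737/12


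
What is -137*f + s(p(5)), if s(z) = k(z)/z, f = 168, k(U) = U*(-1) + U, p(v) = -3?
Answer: -23016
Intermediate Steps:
k(U) = 0 (k(U) = -U + U = 0)
s(z) = 0 (s(z) = 0/z = 0)
-137*f + s(p(5)) = -137*168 + 0 = -23016 + 0 = -23016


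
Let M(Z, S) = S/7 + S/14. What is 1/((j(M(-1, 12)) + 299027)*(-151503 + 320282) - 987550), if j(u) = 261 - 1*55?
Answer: 1/50503258957 ≈ 1.9801e-11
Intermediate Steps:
M(Z, S) = 3*S/14 (M(Z, S) = S*(⅐) + S*(1/14) = S/7 + S/14 = 3*S/14)
j(u) = 206 (j(u) = 261 - 55 = 206)
1/((j(M(-1, 12)) + 299027)*(-151503 + 320282) - 987550) = 1/((206 + 299027)*(-151503 + 320282) - 987550) = 1/(299233*168779 - 987550) = 1/(50504246507 - 987550) = 1/50503258957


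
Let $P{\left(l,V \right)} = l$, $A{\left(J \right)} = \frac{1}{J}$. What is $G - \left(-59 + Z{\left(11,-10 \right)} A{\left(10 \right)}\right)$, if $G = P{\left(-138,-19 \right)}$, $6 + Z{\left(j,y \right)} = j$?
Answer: $- \frac{159}{2} \approx -79.5$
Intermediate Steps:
$Z{\left(j,y \right)} = -6 + j$
$G = -138$
$G - \left(-59 + Z{\left(11,-10 \right)} A{\left(10 \right)}\right) = -138 - \left(-59 + \frac{-6 + 11}{10}\right) = -138 - \left(-59 + 5 \cdot \frac{1}{10}\right) = -138 - \left(-59 + \frac{1}{2}\right) = -138 - - \frac{117}{2} = -138 + \frac{117}{2} = - \frac{159}{2}$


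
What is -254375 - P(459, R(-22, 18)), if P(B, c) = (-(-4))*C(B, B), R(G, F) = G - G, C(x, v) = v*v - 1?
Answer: -1097095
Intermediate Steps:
C(x, v) = -1 + v**2 (C(x, v) = v**2 - 1 = -1 + v**2)
R(G, F) = 0
P(B, c) = -4 + 4*B**2 (P(B, c) = (-(-4))*(-1 + B**2) = (-4*(-1))*(-1 + B**2) = 4*(-1 + B**2) = -4 + 4*B**2)
-254375 - P(459, R(-22, 18)) = -254375 - (-4 + 4*459**2) = -254375 - (-4 + 4*210681) = -254375 - (-4 + 842724) = -254375 - 1*842720 = -254375 - 842720 = -1097095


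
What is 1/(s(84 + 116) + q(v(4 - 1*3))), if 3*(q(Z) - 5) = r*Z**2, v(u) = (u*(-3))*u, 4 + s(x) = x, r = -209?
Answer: -1/426 ≈ -0.0023474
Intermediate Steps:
s(x) = -4 + x
v(u) = -3*u**2 (v(u) = (-3*u)*u = -3*u**2)
q(Z) = 5 - 209*Z**2/3 (q(Z) = 5 + (-209*Z**2)/3 = 5 - 209*Z**2/3)
1/(s(84 + 116) + q(v(4 - 1*3))) = 1/((-4 + (84 + 116)) + (5 - 209*9*(4 - 1*3)**4/3)) = 1/((-4 + 200) + (5 - 209*9*(4 - 3)**4/3)) = 1/(196 + (5 - 209*(-3*1**2)**2/3)) = 1/(196 + (5 - 209*(-3*1)**2/3)) = 1/(196 + (5 - 209/3*(-3)**2)) = 1/(196 + (5 - 209/3*9)) = 1/(196 + (5 - 627)) = 1/(196 - 622) = 1/(-426) = -1/426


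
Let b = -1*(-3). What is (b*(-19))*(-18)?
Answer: 1026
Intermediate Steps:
b = 3
(b*(-19))*(-18) = (3*(-19))*(-18) = -57*(-18) = 1026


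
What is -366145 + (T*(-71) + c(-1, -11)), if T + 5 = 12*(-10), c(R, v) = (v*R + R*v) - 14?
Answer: -357262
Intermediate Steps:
c(R, v) = -14 + 2*R*v (c(R, v) = (R*v + R*v) - 14 = 2*R*v - 14 = -14 + 2*R*v)
T = -125 (T = -5 + 12*(-10) = -5 - 120 = -125)
-366145 + (T*(-71) + c(-1, -11)) = -366145 + (-125*(-71) + (-14 + 2*(-1)*(-11))) = -366145 + (8875 + (-14 + 22)) = -366145 + (8875 + 8) = -366145 + 8883 = -357262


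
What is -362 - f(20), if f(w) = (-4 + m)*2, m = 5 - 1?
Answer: -362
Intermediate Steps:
m = 4
f(w) = 0 (f(w) = (-4 + 4)*2 = 0*2 = 0)
-362 - f(20) = -362 - 1*0 = -362 + 0 = -362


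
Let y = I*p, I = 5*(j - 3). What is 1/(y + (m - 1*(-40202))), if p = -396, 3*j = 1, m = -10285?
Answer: 1/35197 ≈ 2.8412e-5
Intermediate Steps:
j = ⅓ (j = (⅓)*1 = ⅓ ≈ 0.33333)
I = -40/3 (I = 5*(⅓ - 3) = 5*(-8/3) = -40/3 ≈ -13.333)
y = 5280 (y = -40/3*(-396) = 5280)
1/(y + (m - 1*(-40202))) = 1/(5280 + (-10285 - 1*(-40202))) = 1/(5280 + (-10285 + 40202)) = 1/(5280 + 29917) = 1/35197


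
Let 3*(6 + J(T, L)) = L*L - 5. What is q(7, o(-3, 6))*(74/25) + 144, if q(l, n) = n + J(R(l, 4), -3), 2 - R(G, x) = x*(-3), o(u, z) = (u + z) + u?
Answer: 9764/75 ≈ 130.19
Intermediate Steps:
o(u, z) = z + 2*u
R(G, x) = 2 + 3*x (R(G, x) = 2 - x*(-3) = 2 - (-3)*x = 2 + 3*x)
J(T, L) = -23/3 + L²/3 (J(T, L) = -6 + (L*L - 5)/3 = -6 + (L² - 5)/3 = -6 + (-5 + L²)/3 = -6 + (-5/3 + L²/3) = -23/3 + L²/3)
q(l, n) = -14/3 + n (q(l, n) = n + (-23/3 + (⅓)*(-3)²) = n + (-23/3 + (⅓)*9) = n + (-23/3 + 3) = n - 14/3 = -14/3 + n)
q(7, o(-3, 6))*(74/25) + 144 = (-14/3 + (6 + 2*(-3)))*(74/25) + 144 = (-14/3 + (6 - 6))*(74*(1/25)) + 144 = (-14/3 + 0)*(74/25) + 144 = -14/3*74/25 + 144 = -1036/75 + 144 = 9764/75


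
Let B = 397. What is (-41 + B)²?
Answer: 126736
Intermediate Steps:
(-41 + B)² = (-41 + 397)² = 356² = 126736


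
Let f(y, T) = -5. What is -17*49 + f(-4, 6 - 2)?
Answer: -838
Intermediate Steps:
-17*49 + f(-4, 6 - 2) = -17*49 - 5 = -833 - 5 = -838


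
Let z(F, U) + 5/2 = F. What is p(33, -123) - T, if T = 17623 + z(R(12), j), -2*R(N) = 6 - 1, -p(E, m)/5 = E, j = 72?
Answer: -17783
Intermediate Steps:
p(E, m) = -5*E
R(N) = -5/2 (R(N) = -(6 - 1)/2 = -½*5 = -5/2)
z(F, U) = -5/2 + F
T = 17618 (T = 17623 + (-5/2 - 5/2) = 17623 - 5 = 17618)
p(33, -123) - T = -5*33 - 1*17618 = -165 - 17618 = -17783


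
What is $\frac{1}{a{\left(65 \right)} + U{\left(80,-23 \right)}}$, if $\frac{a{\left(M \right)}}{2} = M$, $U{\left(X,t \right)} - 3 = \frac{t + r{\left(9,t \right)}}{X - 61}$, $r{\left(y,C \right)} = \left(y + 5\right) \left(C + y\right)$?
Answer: $\frac{19}{2308} \approx 0.0082322$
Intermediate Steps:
$r{\left(y,C \right)} = \left(5 + y\right) \left(C + y\right)$
$U{\left(X,t \right)} = 3 + \frac{126 + 15 t}{-61 + X}$ ($U{\left(X,t \right)} = 3 + \frac{t + \left(9^{2} + 5 t + 5 \cdot 9 + t 9\right)}{X - 61} = 3 + \frac{t + \left(81 + 5 t + 45 + 9 t\right)}{-61 + X} = 3 + \frac{t + \left(126 + 14 t\right)}{-61 + X} = 3 + \frac{126 + 15 t}{-61 + X}$)
$a{\left(M \right)} = 2 M$
$\frac{1}{a{\left(65 \right)} + U{\left(80,-23 \right)}} = \frac{1}{2 \cdot 65 + \frac{3 \left(-19 + 80 + 5 \left(-23\right)\right)}{-61 + 80}} = \frac{1}{130 + \frac{3 \left(-19 + 80 - 115\right)}{19}} = \frac{1}{130 + 3 \cdot \frac{1}{19} \left(-54\right)} = \frac{1}{130 - \frac{162}{19}} = \frac{1}{\frac{2308}{19}} = \frac{19}{2308}$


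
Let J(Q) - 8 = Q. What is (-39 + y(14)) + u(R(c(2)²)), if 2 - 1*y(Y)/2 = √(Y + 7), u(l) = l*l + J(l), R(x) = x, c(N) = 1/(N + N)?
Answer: -6895/256 - 2*√21 ≈ -36.099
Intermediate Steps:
c(N) = 1/(2*N)
J(Q) = 8 + Q
u(l) = 8 + l + l² (u(l) = l*l + (8 + l) = l² + (8 + l) = 8 + l + l²)
y(Y) = 4 - 2*√(7 + Y) (y(Y) = 4 - 2*√(Y + 7) = 4 - 2*√(7 + Y))
(-39 + y(14)) + u(R(c(2)²)) = (-39 + (4 - 2*√(7 + 14))) + (8 + ((½)/2)² + (((½)/2)²)²) = (-39 + (4 - 2*√21)) + (8 + ((½)*(½))² + (((½)*(½))²)²) = (-35 - 2*√21) + (8 + (¼)² + ((¼)²)²) = (-35 - 2*√21) + (8 + 1/16 + (1/16)²) = (-35 - 2*√21) + (8 + 1/16 + 1/256) = (-35 - 2*√21) + 2065/256 = -6895/256 - 2*√21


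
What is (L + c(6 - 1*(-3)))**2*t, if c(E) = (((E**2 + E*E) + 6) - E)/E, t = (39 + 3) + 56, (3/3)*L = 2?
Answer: 341138/9 ≈ 37904.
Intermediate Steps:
L = 2
t = 98 (t = 42 + 56 = 98)
c(E) = (6 - E + 2*E**2)/E (c(E) = (((E**2 + E**2) + 6) - E)/E = ((2*E**2 + 6) - E)/E = ((6 + 2*E**2) - E)/E = (6 - E + 2*E**2)/E)
(L + c(6 - 1*(-3)))**2*t = (2 + (-1 + 2*(6 - 1*(-3)) + 6/(6 - 1*(-3))))**2*98 = (2 + (-1 + 2*(6 + 3) + 6/(6 + 3)))**2*98 = (2 + (-1 + 2*9 + 6/9))**2*98 = (2 + (-1 + 18 + 6*(1/9)))**2*98 = (2 + (-1 + 18 + 2/3))**2*98 = (2 + 53/3)**2*98 = (59/3)**2*98 = (3481/9)*98 = 341138/9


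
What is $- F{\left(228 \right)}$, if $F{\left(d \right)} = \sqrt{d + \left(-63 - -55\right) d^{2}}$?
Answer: $- 2 i \sqrt{103911} \approx - 644.71 i$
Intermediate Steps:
$F{\left(d \right)} = \sqrt{d - 8 d^{2}}$ ($F{\left(d \right)} = \sqrt{d + \left(-63 + 55\right) d^{2}} = \sqrt{d - 8 d^{2}}$)
$- F{\left(228 \right)} = - \sqrt{228 \left(1 - 1824\right)} = - \sqrt{228 \left(-1823\right)} = - \sqrt{-415644} = - 2 i \sqrt{103911}$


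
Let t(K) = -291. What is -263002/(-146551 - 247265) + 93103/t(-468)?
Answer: -2032717637/6366692 ≈ -319.27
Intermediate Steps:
-263002/(-146551 - 247265) + 93103/t(-468) = -263002/(-146551 - 247265) + 93103/(-291) = -263002/(-393816) + 93103*(-1/291) = -263002*(-1/393816) - 93103/291 = 131501/196908 - 93103/291 = -2032717637/6366692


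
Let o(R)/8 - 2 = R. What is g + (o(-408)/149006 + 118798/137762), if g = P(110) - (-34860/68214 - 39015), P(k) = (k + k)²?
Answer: 5100211046020092792/58343901954767 ≈ 87416.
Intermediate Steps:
P(k) = 4*k² (P(k) = (2*k)² = 4*k²)
o(R) = 16 + 8*R
g = 993826945/11369 (g = 4*110² - (-34860/68214 - 39015) = 4*12100 - (-34860*1/68214 - 39015) = 48400 - (-5810/11369 - 39015) = 48400 - 1*(-443567345/11369) = 48400 + 443567345/11369 = 993826945/11369 ≈ 87416.)
g + (o(-408)/149006 + 118798/137762) = 993826945/11369 + ((16 + 8*(-408))/149006 + 118798/137762) = 993826945/11369 + ((16 - 3264)*(1/149006) + 118798*(1/137762)) = 993826945/11369 + (-3248*1/149006 + 59399/68881) = 993826945/11369 + (-1624/74503 + 59399/68881) = 993826945/11369 + 4313540953/5131841143 = 5100211046020092792/58343901954767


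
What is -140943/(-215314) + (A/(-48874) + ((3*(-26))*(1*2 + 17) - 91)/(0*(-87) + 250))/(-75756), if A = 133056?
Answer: 423649465604441/647077771563000 ≈ 0.65471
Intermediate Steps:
-140943/(-215314) + (A/(-48874) + ((3*(-26))*(1*2 + 17) - 91)/(0*(-87) + 250))/(-75756) = -140943/(-215314) + (133056/(-48874) + ((3*(-26))*(1*2 + 17) - 91)/(0*(-87) + 250))/(-75756) = -140943*(-1/215314) + (133056*(-1/48874) + (-78*(2 + 17) - 91)/(0 + 250))*(-1/75756) = 12813/19574 + (-9504/3491 + (-78*19 - 91)/250)*(-1/75756) = 12813/19574 + (-9504/3491 + (-1482 - 91)*(1/250))*(-1/75756) = 12813/19574 + (-9504/3491 - 1573*1/250)*(-1/75756) = 12813/19574 + (-9504/3491 - 1573/250)*(-1/75756) = 12813/19574 - 7867343/872750*(-1/75756) = 12813/19574 + 7867343/66116049000 = 423649465604441/647077771563000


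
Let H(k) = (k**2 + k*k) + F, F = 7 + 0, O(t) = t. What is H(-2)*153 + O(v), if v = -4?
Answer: 2291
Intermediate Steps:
F = 7
H(k) = 7 + 2*k**2 (H(k) = (k**2 + k*k) + 7 = (k**2 + k**2) + 7 = 2*k**2 + 7 = 7 + 2*k**2)
H(-2)*153 + O(v) = (7 + 2*(-2)**2)*153 - 4 = (7 + 2*4)*153 - 4 = (7 + 8)*153 - 4 = 15*153 - 4 = 2295 - 4 = 2291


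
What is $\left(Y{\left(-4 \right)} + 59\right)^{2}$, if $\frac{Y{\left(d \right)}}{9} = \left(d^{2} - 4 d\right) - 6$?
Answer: $85849$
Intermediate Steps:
$Y{\left(d \right)} = -54 - 36 d + 9 d^{2}$ ($Y{\left(d \right)} = 9 \left(\left(d^{2} - 4 d\right) - 6\right) = 9 \left(-6 + d^{2} - 4 d\right) = -54 - 36 d + 9 d^{2}$)
$\left(Y{\left(-4 \right)} + 59\right)^{2} = \left(\left(-54 - -144 + 9 \left(-4\right)^{2}\right) + 59\right)^{2} = \left(\left(-54 + 144 + 9 \cdot 16\right) + 59\right)^{2} = \left(\left(-54 + 144 + 144\right) + 59\right)^{2} = \left(234 + 59\right)^{2} = 293^{2} = 85849$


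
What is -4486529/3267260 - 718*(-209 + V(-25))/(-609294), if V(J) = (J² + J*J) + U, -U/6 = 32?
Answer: -123658719201/331786985740 ≈ -0.37270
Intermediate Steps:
U = -192 (U = -6*32 = -192)
V(J) = -192 + 2*J² (V(J) = (J² + J*J) - 192 = (J² + J²) - 192 = 2*J² - 192 = -192 + 2*J²)
-4486529/3267260 - 718*(-209 + V(-25))/(-609294) = -4486529/3267260 - 718*(-209 + (-192 + 2*(-25)²))/(-609294) = -4486529*1/3267260 - 718*(-209 + (-192 + 2*625))*(-1/609294) = -4486529/3267260 - 718*(-209 + (-192 + 1250))*(-1/609294) = -4486529/3267260 - 718*(-209 + 1058)*(-1/609294) = -4486529/3267260 - 718*849*(-1/609294) = -4486529/3267260 - 609582*(-1/609294) = -4486529/3267260 + 101597/101549 = -123658719201/331786985740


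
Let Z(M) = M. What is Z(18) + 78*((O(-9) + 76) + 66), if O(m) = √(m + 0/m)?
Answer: 11094 + 234*I ≈ 11094.0 + 234.0*I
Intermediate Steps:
O(m) = √m (O(m) = √(m + 0) = √m)
Z(18) + 78*((O(-9) + 76) + 66) = 18 + 78*((√(-9) + 76) + 66) = 18 + 78*((3*I + 76) + 66) = 18 + 78*((76 + 3*I) + 66) = 18 + 78*(142 + 3*I) = 18 + (11076 + 234*I) = 11094 + 234*I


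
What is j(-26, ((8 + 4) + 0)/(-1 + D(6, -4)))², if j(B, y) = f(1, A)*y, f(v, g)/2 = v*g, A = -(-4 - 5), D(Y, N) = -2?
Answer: 5184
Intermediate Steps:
A = 9 (A = -1*(-9) = 9)
f(v, g) = 2*g*v (f(v, g) = 2*(v*g) = 2*(g*v) = 2*g*v)
j(B, y) = 18*y (j(B, y) = (2*9*1)*y = 18*y)
j(-26, ((8 + 4) + 0)/(-1 + D(6, -4)))² = (18*(((8 + 4) + 0)/(-1 - 2)))² = (18*((12 + 0)/(-3)))² = (18*(12*(-⅓)))² = (18*(-4))² = (-72)² = 5184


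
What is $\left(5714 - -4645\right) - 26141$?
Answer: $-15782$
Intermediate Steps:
$\left(5714 - -4645\right) - 26141 = \left(5714 + \left(-5437 + 10082\right)\right) - 26141 = \left(5714 + 4645\right) - 26141 = 10359 - 26141 = -15782$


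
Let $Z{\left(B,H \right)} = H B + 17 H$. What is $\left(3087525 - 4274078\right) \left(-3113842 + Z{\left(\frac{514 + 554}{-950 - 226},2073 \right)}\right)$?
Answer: $\frac{358205394199435}{98} \approx 3.6552 \cdot 10^{12}$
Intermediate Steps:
$Z{\left(B,H \right)} = 17 H + B H$ ($Z{\left(B,H \right)} = B H + 17 H = 17 H + B H$)
$\left(3087525 - 4274078\right) \left(-3113842 + Z{\left(\frac{514 + 554}{-950 - 226},2073 \right)}\right) = \left(3087525 - 4274078\right) \left(-3113842 + 2073 \left(17 + \frac{514 + 554}{-950 - 226}\right)\right) = - 1186553 \left(-3113842 + 2073 \left(17 + \frac{1068}{-1176}\right)\right) = - 1186553 \left(-3113842 + 2073 \left(17 + 1068 \left(- \frac{1}{1176}\right)\right)\right) = - 1186553 \left(-3113842 + 2073 \left(17 - \frac{89}{98}\right)\right) = - 1186553 \left(-3113842 + 2073 \cdot \frac{1577}{98}\right) = - 1186553 \left(-3113842 + \frac{3269121}{98}\right) = \left(-1186553\right) \left(- \frac{301887395}{98}\right) = \frac{358205394199435}{98}$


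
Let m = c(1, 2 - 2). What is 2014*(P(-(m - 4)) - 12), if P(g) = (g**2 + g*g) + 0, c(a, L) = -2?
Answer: 120840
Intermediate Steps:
m = -2
P(g) = 2*g**2 (P(g) = (g**2 + g**2) + 0 = 2*g**2 + 0 = 2*g**2)
2014*(P(-(m - 4)) - 12) = 2014*(2*(-(-2 - 4))**2 - 12) = 2014*(2*(-1*(-6))**2 - 12) = 2014*(2*6**2 - 12) = 2014*(2*36 - 12) = 2014*(72 - 12) = 2014*60 = 120840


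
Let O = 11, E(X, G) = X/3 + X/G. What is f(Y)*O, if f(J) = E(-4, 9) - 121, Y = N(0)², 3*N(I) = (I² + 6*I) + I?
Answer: -12155/9 ≈ -1350.6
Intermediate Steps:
N(I) = I²/3 + 7*I/3 (N(I) = ((I² + 6*I) + I)/3 = (I² + 7*I)/3 = I²/3 + 7*I/3)
E(X, G) = X/3 + X/G (E(X, G) = X*(⅓) + X/G = X/3 + X/G)
Y = 0 (Y = ((⅓)*0*(7 + 0))² = ((⅓)*0*7)² = 0² = 0)
f(J) = -1105/9 (f(J) = ((⅓)*(-4) - 4/9) - 121 = (-4/3 - 4*⅑) - 121 = (-4/3 - 4/9) - 121 = -16/9 - 121 = -1105/9)
f(Y)*O = -1105/9*11 = -12155/9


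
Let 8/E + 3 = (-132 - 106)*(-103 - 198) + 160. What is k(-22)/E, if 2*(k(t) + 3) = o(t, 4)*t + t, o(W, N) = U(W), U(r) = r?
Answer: 4092315/2 ≈ 2.0462e+6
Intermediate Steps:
o(W, N) = W
k(t) = -3 + t/2 + t²/2 (k(t) = -3 + (t*t + t)/2 = -3 + (t² + t)/2 = -3 + (t + t²)/2 = -3 + (t/2 + t²/2) = -3 + t/2 + t²/2)
E = 8/71795 (E = 8/(-3 + ((-132 - 106)*(-103 - 198) + 160)) = 8/(-3 + (-238*(-301) + 160)) = 8/(-3 + (71638 + 160)) = 8/(-3 + 71798) = 8/71795 ≈ 0.00011143)
k(-22)/E = (-3 + (½)*(-22) + (½)*(-22)²)/(8/71795) = (-3 - 11 + (½)*484)*(71795/8) = (-3 - 11 + 242)*(71795/8) = 228*(71795/8) = 4092315/2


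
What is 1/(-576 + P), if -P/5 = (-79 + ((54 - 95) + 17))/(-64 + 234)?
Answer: -34/19481 ≈ -0.0017453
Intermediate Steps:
P = 103/34 (P = -5*(-79 + ((54 - 95) + 17))/(-64 + 234) = -5*(-79 + (-41 + 17))/170 = -5*(-79 - 24)/170 = -(-515)/170 = -5*(-103/170) = 103/34 ≈ 3.0294)
1/(-576 + P) = 1/(-576 + 103/34) = 1/(-19481/34) = -34/19481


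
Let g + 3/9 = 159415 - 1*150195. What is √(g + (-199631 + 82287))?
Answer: I*√973119/3 ≈ 328.82*I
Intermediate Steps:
g = 27659/3 (g = -⅓ + (159415 - 1*150195) = -⅓ + (159415 - 150195) = -⅓ + 9220 = 27659/3 ≈ 9219.7)
√(g + (-199631 + 82287)) = √(27659/3 + (-199631 + 82287)) = √(27659/3 - 117344) = √(-324373/3) = I*√973119/3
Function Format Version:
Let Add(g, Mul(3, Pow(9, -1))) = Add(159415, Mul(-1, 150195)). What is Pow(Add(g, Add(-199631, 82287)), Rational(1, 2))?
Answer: Mul(Rational(1, 3), I, Pow(973119, Rational(1, 2))) ≈ Mul(328.82, I)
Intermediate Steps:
g = Rational(27659, 3) (g = Add(Rational(-1, 3), Add(159415, Mul(-1, 150195))) = Add(Rational(-1, 3), Add(159415, -150195)) = Add(Rational(-1, 3), 9220) = Rational(27659, 3) ≈ 9219.7)
Pow(Add(g, Add(-199631, 82287)), Rational(1, 2)) = Pow(Add(Rational(27659, 3), Add(-199631, 82287)), Rational(1, 2)) = Pow(Add(Rational(27659, 3), -117344), Rational(1, 2)) = Pow(Rational(-324373, 3), Rational(1, 2)) = Mul(Rational(1, 3), I, Pow(973119, Rational(1, 2)))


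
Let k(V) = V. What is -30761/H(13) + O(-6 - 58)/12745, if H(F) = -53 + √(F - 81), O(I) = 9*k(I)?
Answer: 20776936933/36667365 + 61522*I*√17/2877 ≈ 566.63 + 88.169*I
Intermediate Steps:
O(I) = 9*I
H(F) = -53 + √(-81 + F)
-30761/H(13) + O(-6 - 58)/12745 = -30761/(-53 + √(-81 + 13)) + (9*(-6 - 58))/12745 = -30761/(-53 + √(-68)) + (9*(-64))*(1/12745) = -30761/(-53 + 2*I*√17) - 576*1/12745 = -30761/(-53 + 2*I*√17) - 576/12745 = -576/12745 - 30761/(-53 + 2*I*√17)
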